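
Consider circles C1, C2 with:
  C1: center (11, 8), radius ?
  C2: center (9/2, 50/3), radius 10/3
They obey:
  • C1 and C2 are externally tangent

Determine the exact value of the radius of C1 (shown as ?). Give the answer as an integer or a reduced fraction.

15/2

1. [ext C1·C2]  r_C1² + (20/3)r_C1 − 425/4 = 0  ⇒  r_C1 = 15/2 (r>0 drops 1)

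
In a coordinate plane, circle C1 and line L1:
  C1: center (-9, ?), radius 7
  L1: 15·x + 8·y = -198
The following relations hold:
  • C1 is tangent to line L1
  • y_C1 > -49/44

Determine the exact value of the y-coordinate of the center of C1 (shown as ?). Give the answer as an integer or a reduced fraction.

7

1. [C1‖L1]  y_C1² + (63/4)y_C1 − 637/4 = 0  ⇒  y_C1 = -91/4 or 7
2. given y_C1 > -49/44: keep 7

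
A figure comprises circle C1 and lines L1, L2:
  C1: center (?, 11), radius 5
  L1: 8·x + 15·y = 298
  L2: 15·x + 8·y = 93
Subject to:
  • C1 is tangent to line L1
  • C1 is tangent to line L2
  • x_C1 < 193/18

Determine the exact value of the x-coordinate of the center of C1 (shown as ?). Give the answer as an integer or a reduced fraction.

6

1. [C1‖L1]  x_C1² − (133/4)x_C1 + 327/2 = 0  ⇒  x_C1 = 6 or 109/4
2. [C1‖L2]  x_C1² − (2/3)x_C1 − 32 = 0  ⇒  x_C1 = -16/3 or 6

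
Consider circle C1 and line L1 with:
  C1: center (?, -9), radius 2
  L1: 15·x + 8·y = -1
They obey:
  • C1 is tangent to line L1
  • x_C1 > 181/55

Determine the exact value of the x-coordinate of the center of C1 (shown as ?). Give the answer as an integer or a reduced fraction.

1. [C1‖L1]  x_C1² − (142/15)x_C1 + 259/15 = 0  ⇒  x_C1 = 37/15 or 7
2. given x_C1 > 181/55: keep 7

7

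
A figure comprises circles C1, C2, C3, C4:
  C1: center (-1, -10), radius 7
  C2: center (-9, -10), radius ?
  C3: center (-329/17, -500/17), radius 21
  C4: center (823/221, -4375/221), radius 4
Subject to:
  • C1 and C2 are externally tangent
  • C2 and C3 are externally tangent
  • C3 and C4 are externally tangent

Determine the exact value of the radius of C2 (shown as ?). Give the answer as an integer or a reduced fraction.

1

1. [ext C1·C2]  r_C2² + 14r_C2 − 15 = 0  ⇒  r_C2 = 1 (r>0 drops 1)
2. [ext C2·C3]  r_C2² + 42r_C2 − 43 = 0  ⇒  r_C2 = 1 (r>0 drops 1)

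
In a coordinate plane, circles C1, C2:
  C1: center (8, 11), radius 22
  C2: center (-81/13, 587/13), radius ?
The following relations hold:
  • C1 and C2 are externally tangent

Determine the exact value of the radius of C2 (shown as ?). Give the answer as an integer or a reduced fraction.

1. [ext C1·C2]  r_C2² + 44r_C2 − 885 = 0  ⇒  r_C2 = 15 (r>0 drops 1)

15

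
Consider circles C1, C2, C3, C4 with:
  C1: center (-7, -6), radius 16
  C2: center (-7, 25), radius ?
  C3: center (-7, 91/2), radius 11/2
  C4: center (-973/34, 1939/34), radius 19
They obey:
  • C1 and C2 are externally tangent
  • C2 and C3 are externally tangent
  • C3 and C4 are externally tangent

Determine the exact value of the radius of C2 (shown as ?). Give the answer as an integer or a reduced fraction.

1. [ext C1·C2]  r_C2² + 32r_C2 − 705 = 0  ⇒  r_C2 = 15 (r>0 drops 1)
2. [ext C2·C3]  r_C2² + 11r_C2 − 390 = 0  ⇒  r_C2 = 15 (r>0 drops 1)

15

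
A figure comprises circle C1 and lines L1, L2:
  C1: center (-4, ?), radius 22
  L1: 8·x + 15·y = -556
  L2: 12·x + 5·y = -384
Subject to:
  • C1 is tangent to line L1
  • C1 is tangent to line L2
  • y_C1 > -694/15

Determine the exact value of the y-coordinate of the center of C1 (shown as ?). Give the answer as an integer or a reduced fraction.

1. [C1‖L1]  y_C1² + (1048/15)y_C1 + 1796/3 = 0  ⇒  y_C1 = -898/15 or -10
2. [C1‖L2]  y_C1² + (672/5)y_C1 + 1244 = 0  ⇒  y_C1 = -622/5 or -10

-10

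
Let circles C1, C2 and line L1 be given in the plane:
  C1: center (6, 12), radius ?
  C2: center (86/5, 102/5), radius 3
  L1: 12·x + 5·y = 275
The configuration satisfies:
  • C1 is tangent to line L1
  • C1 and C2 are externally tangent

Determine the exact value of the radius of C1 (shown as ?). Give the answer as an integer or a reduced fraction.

1. [C1‖L1]  r_C1² − 121 = 0  ⇒  r_C1 = 11 (r>0 drops 1)
2. [ext C1·C2]  r_C1² + 6r_C1 − 187 = 0  ⇒  r_C1 = 11 (r>0 drops 1)

11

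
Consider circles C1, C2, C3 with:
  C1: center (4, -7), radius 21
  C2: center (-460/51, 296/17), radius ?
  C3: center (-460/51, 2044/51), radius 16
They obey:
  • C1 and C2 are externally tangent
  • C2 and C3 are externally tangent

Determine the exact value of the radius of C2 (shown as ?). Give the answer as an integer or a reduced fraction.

20/3

1. [ext C1·C2]  r_C2² + 42r_C2 − 2920/9 = 0  ⇒  r_C2 = 20/3 (r>0 drops 1)
2. [ext C2·C3]  r_C2² + 32r_C2 − 2320/9 = 0  ⇒  r_C2 = 20/3 (r>0 drops 1)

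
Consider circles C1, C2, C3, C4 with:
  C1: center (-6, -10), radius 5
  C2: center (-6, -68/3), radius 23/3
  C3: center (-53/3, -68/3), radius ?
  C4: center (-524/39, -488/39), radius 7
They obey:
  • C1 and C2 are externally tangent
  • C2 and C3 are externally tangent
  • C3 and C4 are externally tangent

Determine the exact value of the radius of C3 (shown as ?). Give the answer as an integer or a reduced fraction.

4

1. [ext C2·C3]  r_C3² + (46/3)r_C3 − 232/3 = 0  ⇒  r_C3 = 4 (r>0 drops 1)
2. [ext C3·C4]  r_C3² + 14r_C3 − 72 = 0  ⇒  r_C3 = 4 (r>0 drops 1)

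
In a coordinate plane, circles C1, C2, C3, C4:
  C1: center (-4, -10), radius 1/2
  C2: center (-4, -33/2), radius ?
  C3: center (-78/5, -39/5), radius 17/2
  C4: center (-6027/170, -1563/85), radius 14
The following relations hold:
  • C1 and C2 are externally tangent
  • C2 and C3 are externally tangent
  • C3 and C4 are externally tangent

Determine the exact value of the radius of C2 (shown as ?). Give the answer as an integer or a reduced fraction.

6

1. [ext C1·C2]  r_C2² + 1r_C2 − 42 = 0  ⇒  r_C2 = 6 (r>0 drops 1)
2. [ext C2·C3]  r_C2² + 17r_C2 − 138 = 0  ⇒  r_C2 = 6 (r>0 drops 1)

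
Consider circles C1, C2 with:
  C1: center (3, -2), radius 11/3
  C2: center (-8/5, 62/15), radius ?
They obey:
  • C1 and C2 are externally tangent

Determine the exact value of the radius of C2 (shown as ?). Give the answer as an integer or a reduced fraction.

1. [ext C1·C2]  r_C2² + (22/3)r_C2 − 136/3 = 0  ⇒  r_C2 = 4 (r>0 drops 1)

4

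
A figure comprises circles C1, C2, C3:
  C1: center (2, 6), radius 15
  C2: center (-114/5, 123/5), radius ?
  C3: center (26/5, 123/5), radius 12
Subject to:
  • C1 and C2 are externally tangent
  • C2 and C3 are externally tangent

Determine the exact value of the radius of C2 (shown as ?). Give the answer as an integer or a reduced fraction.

1. [ext C1·C2]  r_C2² + 30r_C2 − 736 = 0  ⇒  r_C2 = 16 (r>0 drops 1)
2. [ext C2·C3]  r_C2² + 24r_C2 − 640 = 0  ⇒  r_C2 = 16 (r>0 drops 1)

16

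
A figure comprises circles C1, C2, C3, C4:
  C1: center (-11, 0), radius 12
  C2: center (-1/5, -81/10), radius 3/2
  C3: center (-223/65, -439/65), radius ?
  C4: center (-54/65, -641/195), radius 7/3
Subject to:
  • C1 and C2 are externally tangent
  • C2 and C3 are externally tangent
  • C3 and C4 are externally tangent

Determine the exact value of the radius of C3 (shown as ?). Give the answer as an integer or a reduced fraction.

2

1. [ext C2·C3]  r_C3² + 3r_C3 − 10 = 0  ⇒  r_C3 = 2 (r>0 drops 1)
2. [ext C3·C4]  r_C3² + (14/3)r_C3 − 40/3 = 0  ⇒  r_C3 = 2 (r>0 drops 1)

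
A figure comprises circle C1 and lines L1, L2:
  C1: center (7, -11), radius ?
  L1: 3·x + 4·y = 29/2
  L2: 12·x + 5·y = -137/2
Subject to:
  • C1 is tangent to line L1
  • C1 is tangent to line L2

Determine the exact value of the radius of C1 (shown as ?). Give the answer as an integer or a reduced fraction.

15/2

1. [C1‖L1]  r_C1² − 225/4 = 0  ⇒  r_C1 = 15/2 (r>0 drops 1)
2. [C1‖L2]  r_C1² − 225/4 = 0  ⇒  r_C1 = 15/2 (r>0 drops 1)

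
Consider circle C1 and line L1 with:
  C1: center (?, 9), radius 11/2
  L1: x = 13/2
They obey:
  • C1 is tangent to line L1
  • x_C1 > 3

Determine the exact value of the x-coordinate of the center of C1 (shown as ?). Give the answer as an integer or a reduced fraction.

1. [C1‖L1]  x_C1² − 13x_C1 + 12 = 0  ⇒  x_C1 = 1 or 12
2. given x_C1 > 3: keep 12

12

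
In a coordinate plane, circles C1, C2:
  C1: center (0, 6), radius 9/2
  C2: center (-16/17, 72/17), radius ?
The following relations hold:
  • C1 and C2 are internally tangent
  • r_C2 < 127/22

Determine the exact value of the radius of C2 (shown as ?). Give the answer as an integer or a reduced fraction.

5/2

1. [int C1,C2]  r_C2² − 9r_C2 + 65/4 = 0  ⇒  r_C2 = 5/2 or 13/2
2. given r_C2 < 127/22: keep 5/2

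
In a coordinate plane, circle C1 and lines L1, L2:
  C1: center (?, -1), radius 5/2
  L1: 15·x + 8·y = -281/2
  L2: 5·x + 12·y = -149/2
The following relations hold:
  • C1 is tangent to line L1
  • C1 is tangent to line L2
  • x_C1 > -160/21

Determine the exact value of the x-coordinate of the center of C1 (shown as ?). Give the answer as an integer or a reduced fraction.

-6

1. [C1‖L1]  x_C1² + (53/3)x_C1 + 70 = 0  ⇒  x_C1 = -35/3 or -6
2. [C1‖L2]  x_C1² + 25x_C1 + 114 = 0  ⇒  x_C1 = -19 or -6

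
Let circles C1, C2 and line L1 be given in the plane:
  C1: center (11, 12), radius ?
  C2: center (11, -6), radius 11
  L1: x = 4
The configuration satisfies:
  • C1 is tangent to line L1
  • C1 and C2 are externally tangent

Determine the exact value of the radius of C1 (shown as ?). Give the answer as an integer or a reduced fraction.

7

1. [C1‖L1]  r_C1² − 49 = 0  ⇒  r_C1 = 7 (r>0 drops 1)
2. [ext C1·C2]  r_C1² + 22r_C1 − 203 = 0  ⇒  r_C1 = 7 (r>0 drops 1)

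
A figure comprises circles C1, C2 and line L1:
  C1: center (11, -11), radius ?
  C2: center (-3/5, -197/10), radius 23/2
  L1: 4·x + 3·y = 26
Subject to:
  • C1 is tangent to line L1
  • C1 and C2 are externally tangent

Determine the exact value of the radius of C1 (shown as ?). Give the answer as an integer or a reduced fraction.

3

1. [C1‖L1]  r_C1² − 9 = 0  ⇒  r_C1 = 3 (r>0 drops 1)
2. [ext C1·C2]  r_C1² + 23r_C1 − 78 = 0  ⇒  r_C1 = 3 (r>0 drops 1)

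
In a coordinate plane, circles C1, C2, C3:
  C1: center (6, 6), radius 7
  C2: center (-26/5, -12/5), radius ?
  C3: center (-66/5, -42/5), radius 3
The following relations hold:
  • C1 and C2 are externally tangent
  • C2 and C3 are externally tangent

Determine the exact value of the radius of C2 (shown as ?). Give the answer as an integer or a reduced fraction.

7

1. [ext C1·C2]  r_C2² + 14r_C2 − 147 = 0  ⇒  r_C2 = 7 (r>0 drops 1)
2. [ext C2·C3]  r_C2² + 6r_C2 − 91 = 0  ⇒  r_C2 = 7 (r>0 drops 1)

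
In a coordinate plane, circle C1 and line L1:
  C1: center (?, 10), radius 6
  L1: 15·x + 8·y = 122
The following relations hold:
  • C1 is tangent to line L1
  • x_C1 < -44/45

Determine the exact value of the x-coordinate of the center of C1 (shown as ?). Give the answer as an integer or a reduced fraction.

1. [C1‖L1]  x_C1² − (28/5)x_C1 − 192/5 = 0  ⇒  x_C1 = -4 or 48/5
2. given x_C1 < -44/45: keep -4

-4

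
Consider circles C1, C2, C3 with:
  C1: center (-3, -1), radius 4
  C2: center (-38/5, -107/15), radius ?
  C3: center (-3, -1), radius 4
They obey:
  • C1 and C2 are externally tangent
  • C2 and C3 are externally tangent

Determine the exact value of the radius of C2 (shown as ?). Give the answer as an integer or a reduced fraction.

1. [ext C1·C2]  r_C2² + 8r_C2 − 385/9 = 0  ⇒  r_C2 = 11/3 (r>0 drops 1)
2. [ext C2·C3]  r_C2² + 8r_C2 − 385/9 = 0  ⇒  r_C2 = 11/3 (r>0 drops 1)

11/3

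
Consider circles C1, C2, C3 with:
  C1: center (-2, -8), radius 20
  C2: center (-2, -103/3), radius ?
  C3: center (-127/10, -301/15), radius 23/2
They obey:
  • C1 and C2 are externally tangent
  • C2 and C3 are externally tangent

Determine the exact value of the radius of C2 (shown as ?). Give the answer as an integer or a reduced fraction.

19/3

1. [ext C1·C2]  r_C2² + 40r_C2 − 2641/9 = 0  ⇒  r_C2 = 19/3 (r>0 drops 1)
2. [ext C2·C3]  r_C2² + 23r_C2 − 1672/9 = 0  ⇒  r_C2 = 19/3 (r>0 drops 1)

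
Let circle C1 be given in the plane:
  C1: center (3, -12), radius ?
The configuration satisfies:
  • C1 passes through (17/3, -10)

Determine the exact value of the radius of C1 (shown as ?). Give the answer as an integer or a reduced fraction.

1. [C1∋P]  r_C1² − 100/9 = 0  ⇒  r_C1 = 10/3 (r>0 drops 1)

10/3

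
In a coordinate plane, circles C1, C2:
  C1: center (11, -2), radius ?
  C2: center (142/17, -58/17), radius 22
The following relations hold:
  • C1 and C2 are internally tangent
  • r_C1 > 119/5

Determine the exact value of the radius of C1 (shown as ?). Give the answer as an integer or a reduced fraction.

25

1. [int C1,C2]  r_C1² − 44r_C1 + 475 = 0  ⇒  r_C1 = 19 or 25
2. given r_C1 > 119/5: keep 25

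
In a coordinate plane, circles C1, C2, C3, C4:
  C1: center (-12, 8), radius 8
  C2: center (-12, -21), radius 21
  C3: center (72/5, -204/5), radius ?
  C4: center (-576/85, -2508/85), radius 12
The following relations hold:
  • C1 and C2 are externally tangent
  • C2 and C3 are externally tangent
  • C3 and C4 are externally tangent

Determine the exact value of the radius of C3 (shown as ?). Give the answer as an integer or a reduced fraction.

12

1. [ext C2·C3]  r_C3² + 42r_C3 − 648 = 0  ⇒  r_C3 = 12 (r>0 drops 1)
2. [ext C3·C4]  r_C3² + 24r_C3 − 432 = 0  ⇒  r_C3 = 12 (r>0 drops 1)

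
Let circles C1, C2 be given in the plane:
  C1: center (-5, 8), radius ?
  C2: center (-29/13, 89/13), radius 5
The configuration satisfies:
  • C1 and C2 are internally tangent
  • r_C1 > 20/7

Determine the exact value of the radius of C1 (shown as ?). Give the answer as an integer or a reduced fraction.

1. [int C1,C2]  r_C1² − 10r_C1 + 16 = 0  ⇒  r_C1 = 2 or 8
2. given r_C1 > 20/7: keep 8

8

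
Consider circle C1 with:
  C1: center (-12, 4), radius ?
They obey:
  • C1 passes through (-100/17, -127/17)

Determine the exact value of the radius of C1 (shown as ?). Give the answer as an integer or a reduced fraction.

1. [C1∋P]  r_C1² − 169 = 0  ⇒  r_C1 = 13 (r>0 drops 1)

13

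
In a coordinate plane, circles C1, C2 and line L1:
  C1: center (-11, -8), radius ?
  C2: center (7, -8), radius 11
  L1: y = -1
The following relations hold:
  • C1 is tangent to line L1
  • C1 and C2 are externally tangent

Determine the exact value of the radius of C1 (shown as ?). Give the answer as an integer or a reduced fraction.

7

1. [C1‖L1]  r_C1² − 49 = 0  ⇒  r_C1 = 7 (r>0 drops 1)
2. [ext C1·C2]  r_C1² + 22r_C1 − 203 = 0  ⇒  r_C1 = 7 (r>0 drops 1)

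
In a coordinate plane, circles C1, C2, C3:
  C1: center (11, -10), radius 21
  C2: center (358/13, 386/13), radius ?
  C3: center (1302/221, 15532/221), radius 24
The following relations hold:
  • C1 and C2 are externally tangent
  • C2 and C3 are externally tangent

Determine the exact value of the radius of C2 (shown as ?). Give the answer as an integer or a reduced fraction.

22

1. [ext C1·C2]  r_C2² + 42r_C2 − 1408 = 0  ⇒  r_C2 = 22 (r>0 drops 1)
2. [ext C2·C3]  r_C2² + 48r_C2 − 1540 = 0  ⇒  r_C2 = 22 (r>0 drops 1)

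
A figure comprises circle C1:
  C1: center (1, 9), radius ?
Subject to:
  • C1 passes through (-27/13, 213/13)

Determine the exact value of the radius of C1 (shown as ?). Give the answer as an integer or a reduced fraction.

1. [C1∋P]  r_C1² − 64 = 0  ⇒  r_C1 = 8 (r>0 drops 1)

8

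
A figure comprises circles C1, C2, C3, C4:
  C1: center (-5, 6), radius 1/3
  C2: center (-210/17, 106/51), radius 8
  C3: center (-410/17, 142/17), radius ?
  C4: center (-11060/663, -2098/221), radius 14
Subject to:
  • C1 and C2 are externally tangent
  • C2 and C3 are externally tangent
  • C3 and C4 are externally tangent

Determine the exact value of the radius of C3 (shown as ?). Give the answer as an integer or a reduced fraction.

1. [ext C2·C3]  r_C3² + 16r_C3 − 1024/9 = 0  ⇒  r_C3 = 16/3 (r>0 drops 1)
2. [ext C3·C4]  r_C3² + 28r_C3 − 1600/9 = 0  ⇒  r_C3 = 16/3 (r>0 drops 1)

16/3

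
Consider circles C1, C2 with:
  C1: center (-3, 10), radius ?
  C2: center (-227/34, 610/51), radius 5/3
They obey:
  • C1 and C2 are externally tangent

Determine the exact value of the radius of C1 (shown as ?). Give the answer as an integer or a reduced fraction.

5/2

1. [ext C1·C2]  r_C1² + (10/3)r_C1 − 175/12 = 0  ⇒  r_C1 = 5/2 (r>0 drops 1)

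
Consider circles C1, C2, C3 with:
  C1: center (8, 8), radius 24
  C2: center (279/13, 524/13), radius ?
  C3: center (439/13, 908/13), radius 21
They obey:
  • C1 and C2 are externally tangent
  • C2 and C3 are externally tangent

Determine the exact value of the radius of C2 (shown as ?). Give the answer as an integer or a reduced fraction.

1. [ext C1·C2]  r_C2² + 48r_C2 − 649 = 0  ⇒  r_C2 = 11 (r>0 drops 1)
2. [ext C2·C3]  r_C2² + 42r_C2 − 583 = 0  ⇒  r_C2 = 11 (r>0 drops 1)

11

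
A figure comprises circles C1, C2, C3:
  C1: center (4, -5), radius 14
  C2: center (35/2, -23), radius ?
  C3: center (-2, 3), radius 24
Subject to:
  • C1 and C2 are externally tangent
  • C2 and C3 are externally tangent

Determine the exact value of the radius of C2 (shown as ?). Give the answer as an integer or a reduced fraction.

1. [ext C1·C2]  r_C2² + 28r_C2 − 1241/4 = 0  ⇒  r_C2 = 17/2 (r>0 drops 1)
2. [ext C2·C3]  r_C2² + 48r_C2 − 1921/4 = 0  ⇒  r_C2 = 17/2 (r>0 drops 1)

17/2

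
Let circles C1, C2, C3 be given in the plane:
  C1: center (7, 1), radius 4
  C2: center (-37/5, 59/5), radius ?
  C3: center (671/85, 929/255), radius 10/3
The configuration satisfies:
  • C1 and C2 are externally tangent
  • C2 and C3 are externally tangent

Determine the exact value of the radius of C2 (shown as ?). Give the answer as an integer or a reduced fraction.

1. [ext C1·C2]  r_C2² + 8r_C2 − 308 = 0  ⇒  r_C2 = 14 (r>0 drops 1)
2. [ext C2·C3]  r_C2² + (20/3)r_C2 − 868/3 = 0  ⇒  r_C2 = 14 (r>0 drops 1)

14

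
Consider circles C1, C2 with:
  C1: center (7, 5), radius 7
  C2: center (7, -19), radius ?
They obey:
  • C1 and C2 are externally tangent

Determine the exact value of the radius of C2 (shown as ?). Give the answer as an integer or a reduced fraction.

1. [ext C1·C2]  r_C2² + 14r_C2 − 527 = 0  ⇒  r_C2 = 17 (r>0 drops 1)

17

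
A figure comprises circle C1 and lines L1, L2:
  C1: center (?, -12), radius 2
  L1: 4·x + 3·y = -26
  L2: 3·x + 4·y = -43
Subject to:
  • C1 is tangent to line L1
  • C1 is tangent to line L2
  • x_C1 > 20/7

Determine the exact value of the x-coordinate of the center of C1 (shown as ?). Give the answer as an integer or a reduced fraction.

1. [C1‖L1]  x_C1² − 5x_C1 = 0  ⇒  x_C1 = 0 or 5
2. [C1‖L2]  x_C1² − (10/3)x_C1 − 25/3 = 0  ⇒  x_C1 = -5/3 or 5

5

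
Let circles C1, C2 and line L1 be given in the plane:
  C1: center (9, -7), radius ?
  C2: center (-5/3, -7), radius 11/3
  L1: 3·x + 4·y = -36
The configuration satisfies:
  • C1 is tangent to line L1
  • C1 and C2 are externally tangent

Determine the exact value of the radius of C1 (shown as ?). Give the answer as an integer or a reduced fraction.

7

1. [C1‖L1]  r_C1² − 49 = 0  ⇒  r_C1 = 7 (r>0 drops 1)
2. [ext C1·C2]  r_C1² + (22/3)r_C1 − 301/3 = 0  ⇒  r_C1 = 7 (r>0 drops 1)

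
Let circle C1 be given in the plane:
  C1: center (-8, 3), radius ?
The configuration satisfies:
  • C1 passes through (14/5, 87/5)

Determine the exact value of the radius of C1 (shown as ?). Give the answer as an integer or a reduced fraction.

1. [C1∋P]  r_C1² − 324 = 0  ⇒  r_C1 = 18 (r>0 drops 1)

18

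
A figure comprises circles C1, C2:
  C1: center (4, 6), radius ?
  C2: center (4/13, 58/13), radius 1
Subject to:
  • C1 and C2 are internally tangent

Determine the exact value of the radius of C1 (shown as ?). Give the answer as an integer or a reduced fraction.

1. [int C1,C2]  r_C1² − 2r_C1 − 15 = 0  ⇒  r_C1 = 5 (r>0 drops 1)

5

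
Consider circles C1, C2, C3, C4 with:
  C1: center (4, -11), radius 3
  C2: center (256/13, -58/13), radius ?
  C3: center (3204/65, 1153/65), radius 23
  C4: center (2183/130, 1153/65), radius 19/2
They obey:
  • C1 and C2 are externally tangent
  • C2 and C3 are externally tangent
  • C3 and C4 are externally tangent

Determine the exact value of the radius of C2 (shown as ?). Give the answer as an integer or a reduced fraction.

1. [ext C1·C2]  r_C2² + 6r_C2 − 280 = 0  ⇒  r_C2 = 14 (r>0 drops 1)
2. [ext C2·C3]  r_C2² + 46r_C2 − 840 = 0  ⇒  r_C2 = 14 (r>0 drops 1)

14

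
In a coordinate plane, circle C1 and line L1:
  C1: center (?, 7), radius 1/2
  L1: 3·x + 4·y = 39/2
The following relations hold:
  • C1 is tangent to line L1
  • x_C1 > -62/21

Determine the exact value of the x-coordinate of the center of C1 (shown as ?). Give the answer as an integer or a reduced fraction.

1. [C1‖L1]  x_C1² + (17/3)x_C1 + 22/3 = 0  ⇒  x_C1 = -11/3 or -2
2. given x_C1 > -62/21: keep -2

-2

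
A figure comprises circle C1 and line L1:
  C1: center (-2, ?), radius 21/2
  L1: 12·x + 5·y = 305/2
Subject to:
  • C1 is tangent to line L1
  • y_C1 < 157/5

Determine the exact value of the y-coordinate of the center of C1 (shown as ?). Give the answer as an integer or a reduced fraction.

8

1. [C1‖L1]  y_C1² − (353/5)y_C1 + 2504/5 = 0  ⇒  y_C1 = 8 or 313/5
2. given y_C1 < 157/5: keep 8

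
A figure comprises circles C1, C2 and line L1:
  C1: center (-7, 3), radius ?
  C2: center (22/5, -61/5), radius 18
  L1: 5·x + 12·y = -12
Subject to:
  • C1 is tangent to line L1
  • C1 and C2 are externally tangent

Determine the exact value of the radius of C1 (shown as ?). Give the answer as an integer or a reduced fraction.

1

1. [C1‖L1]  r_C1² − 1 = 0  ⇒  r_C1 = 1 (r>0 drops 1)
2. [ext C1·C2]  r_C1² + 36r_C1 − 37 = 0  ⇒  r_C1 = 1 (r>0 drops 1)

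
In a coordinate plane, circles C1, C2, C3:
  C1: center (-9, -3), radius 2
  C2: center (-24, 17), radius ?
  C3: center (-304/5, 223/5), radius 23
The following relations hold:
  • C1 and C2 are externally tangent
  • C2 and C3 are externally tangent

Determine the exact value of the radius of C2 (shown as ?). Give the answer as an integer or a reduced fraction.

23

1. [ext C1·C2]  r_C2² + 4r_C2 − 621 = 0  ⇒  r_C2 = 23 (r>0 drops 1)
2. [ext C2·C3]  r_C2² + 46r_C2 − 1587 = 0  ⇒  r_C2 = 23 (r>0 drops 1)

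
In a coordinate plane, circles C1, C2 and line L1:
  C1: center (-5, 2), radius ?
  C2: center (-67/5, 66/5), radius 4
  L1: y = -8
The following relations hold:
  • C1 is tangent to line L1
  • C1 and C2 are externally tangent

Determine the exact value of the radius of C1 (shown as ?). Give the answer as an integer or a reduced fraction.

1. [C1‖L1]  r_C1² − 100 = 0  ⇒  r_C1 = 10 (r>0 drops 1)
2. [ext C1·C2]  r_C1² + 8r_C1 − 180 = 0  ⇒  r_C1 = 10 (r>0 drops 1)

10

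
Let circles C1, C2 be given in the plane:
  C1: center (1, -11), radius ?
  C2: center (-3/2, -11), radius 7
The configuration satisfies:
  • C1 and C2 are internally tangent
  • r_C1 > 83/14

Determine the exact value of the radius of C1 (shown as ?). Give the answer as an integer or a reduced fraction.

19/2

1. [int C1,C2]  r_C1² − 14r_C1 + 171/4 = 0  ⇒  r_C1 = 9/2 or 19/2
2. given r_C1 > 83/14: keep 19/2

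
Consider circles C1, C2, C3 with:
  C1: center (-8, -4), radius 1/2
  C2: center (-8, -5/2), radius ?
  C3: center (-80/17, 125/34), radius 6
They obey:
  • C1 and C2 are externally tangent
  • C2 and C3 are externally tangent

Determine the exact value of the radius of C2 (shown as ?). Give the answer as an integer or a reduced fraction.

1. [ext C1·C2]  r_C2² + 1r_C2 − 2 = 0  ⇒  r_C2 = 1 (r>0 drops 1)
2. [ext C2·C3]  r_C2² + 12r_C2 − 13 = 0  ⇒  r_C2 = 1 (r>0 drops 1)

1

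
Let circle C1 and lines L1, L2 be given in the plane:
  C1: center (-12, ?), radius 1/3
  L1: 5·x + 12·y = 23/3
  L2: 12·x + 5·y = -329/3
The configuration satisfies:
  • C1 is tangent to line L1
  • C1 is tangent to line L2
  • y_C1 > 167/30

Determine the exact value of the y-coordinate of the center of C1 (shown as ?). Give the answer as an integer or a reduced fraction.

1. [C1‖L1]  y_C1² − (203/18)y_C1 + 95/3 = 0  ⇒  y_C1 = 95/18 or 6
2. [C1‖L2]  y_C1² − (206/15)y_C1 + 232/5 = 0  ⇒  y_C1 = 6 or 116/15

6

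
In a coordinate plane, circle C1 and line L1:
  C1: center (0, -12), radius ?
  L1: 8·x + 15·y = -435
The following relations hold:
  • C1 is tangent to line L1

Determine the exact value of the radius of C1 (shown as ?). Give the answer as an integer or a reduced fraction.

15

1. [C1‖L1]  r_C1² − 225 = 0  ⇒  r_C1 = 15 (r>0 drops 1)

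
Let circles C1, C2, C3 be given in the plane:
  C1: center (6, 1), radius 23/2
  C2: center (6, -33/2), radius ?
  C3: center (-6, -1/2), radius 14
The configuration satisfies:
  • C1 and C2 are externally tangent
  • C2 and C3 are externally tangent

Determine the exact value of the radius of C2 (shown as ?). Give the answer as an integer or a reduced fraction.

1. [ext C1·C2]  r_C2² + 23r_C2 − 174 = 0  ⇒  r_C2 = 6 (r>0 drops 1)
2. [ext C2·C3]  r_C2² + 28r_C2 − 204 = 0  ⇒  r_C2 = 6 (r>0 drops 1)

6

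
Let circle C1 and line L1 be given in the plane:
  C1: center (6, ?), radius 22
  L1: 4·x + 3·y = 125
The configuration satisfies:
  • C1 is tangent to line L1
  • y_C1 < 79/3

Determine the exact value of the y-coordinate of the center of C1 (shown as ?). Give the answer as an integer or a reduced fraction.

-3

1. [C1‖L1]  y_C1² − (202/3)y_C1 − 211 = 0  ⇒  y_C1 = -3 or 211/3
2. given y_C1 < 79/3: keep -3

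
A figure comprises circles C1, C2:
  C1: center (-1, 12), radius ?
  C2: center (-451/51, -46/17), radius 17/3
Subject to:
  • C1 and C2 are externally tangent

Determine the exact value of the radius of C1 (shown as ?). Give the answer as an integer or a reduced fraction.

11

1. [ext C1·C2]  r_C1² + (34/3)r_C1 − 737/3 = 0  ⇒  r_C1 = 11 (r>0 drops 1)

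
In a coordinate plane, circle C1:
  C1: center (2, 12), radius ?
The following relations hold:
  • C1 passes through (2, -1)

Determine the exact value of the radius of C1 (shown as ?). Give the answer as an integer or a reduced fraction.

13

1. [C1∋P]  r_C1² − 169 = 0  ⇒  r_C1 = 13 (r>0 drops 1)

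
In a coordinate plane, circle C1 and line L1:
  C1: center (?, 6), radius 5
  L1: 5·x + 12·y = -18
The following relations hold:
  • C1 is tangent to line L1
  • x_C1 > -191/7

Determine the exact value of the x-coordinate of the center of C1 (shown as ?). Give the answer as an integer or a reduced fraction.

1. [C1‖L1]  x_C1² + 36x_C1 + 155 = 0  ⇒  x_C1 = -31 or -5
2. given x_C1 > -191/7: keep -5

-5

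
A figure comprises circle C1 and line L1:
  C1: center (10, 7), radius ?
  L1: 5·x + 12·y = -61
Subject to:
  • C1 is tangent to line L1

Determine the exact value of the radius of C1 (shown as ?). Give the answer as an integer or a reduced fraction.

1. [C1‖L1]  r_C1² − 225 = 0  ⇒  r_C1 = 15 (r>0 drops 1)

15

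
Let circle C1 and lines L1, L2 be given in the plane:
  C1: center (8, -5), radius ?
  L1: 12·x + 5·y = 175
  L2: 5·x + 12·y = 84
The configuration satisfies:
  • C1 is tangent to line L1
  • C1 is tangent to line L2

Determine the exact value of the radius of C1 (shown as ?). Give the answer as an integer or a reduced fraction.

1. [C1‖L1]  r_C1² − 64 = 0  ⇒  r_C1 = 8 (r>0 drops 1)
2. [C1‖L2]  r_C1² − 64 = 0  ⇒  r_C1 = 8 (r>0 drops 1)

8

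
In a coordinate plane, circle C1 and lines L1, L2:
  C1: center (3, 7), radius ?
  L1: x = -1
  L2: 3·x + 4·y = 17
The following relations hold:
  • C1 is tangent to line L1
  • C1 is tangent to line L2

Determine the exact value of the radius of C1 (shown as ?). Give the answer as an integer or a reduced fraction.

4

1. [C1‖L1]  r_C1² − 16 = 0  ⇒  r_C1 = 4 (r>0 drops 1)
2. [C1‖L2]  r_C1² − 16 = 0  ⇒  r_C1 = 4 (r>0 drops 1)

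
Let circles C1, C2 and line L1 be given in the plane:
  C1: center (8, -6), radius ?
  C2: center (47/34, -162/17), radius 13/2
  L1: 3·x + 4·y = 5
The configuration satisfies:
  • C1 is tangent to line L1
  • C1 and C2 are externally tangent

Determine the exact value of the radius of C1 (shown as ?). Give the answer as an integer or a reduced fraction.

1

1. [C1‖L1]  r_C1² − 1 = 0  ⇒  r_C1 = 1 (r>0 drops 1)
2. [ext C1·C2]  r_C1² + 13r_C1 − 14 = 0  ⇒  r_C1 = 1 (r>0 drops 1)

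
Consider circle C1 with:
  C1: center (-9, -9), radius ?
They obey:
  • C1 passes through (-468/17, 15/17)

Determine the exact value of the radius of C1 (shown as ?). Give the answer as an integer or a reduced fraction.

1. [C1∋P]  r_C1² − 441 = 0  ⇒  r_C1 = 21 (r>0 drops 1)

21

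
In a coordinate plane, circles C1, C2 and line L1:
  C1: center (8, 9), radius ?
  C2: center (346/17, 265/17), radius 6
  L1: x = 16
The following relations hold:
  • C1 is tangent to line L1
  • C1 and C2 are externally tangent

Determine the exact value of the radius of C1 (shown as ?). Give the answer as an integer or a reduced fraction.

8

1. [C1‖L1]  r_C1² − 64 = 0  ⇒  r_C1 = 8 (r>0 drops 1)
2. [ext C1·C2]  r_C1² + 12r_C1 − 160 = 0  ⇒  r_C1 = 8 (r>0 drops 1)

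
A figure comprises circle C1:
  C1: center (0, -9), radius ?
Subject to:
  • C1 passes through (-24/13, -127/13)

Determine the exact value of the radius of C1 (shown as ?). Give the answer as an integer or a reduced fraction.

1. [C1∋P]  r_C1² − 4 = 0  ⇒  r_C1 = 2 (r>0 drops 1)

2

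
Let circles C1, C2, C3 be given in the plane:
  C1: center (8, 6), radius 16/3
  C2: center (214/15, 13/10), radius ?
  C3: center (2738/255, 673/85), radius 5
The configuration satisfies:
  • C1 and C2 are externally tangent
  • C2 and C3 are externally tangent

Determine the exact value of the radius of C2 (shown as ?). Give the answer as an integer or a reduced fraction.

1. [ext C1·C2]  r_C2² + (32/3)r_C2 − 395/12 = 0  ⇒  r_C2 = 5/2 (r>0 drops 1)
2. [ext C2·C3]  r_C2² + 10r_C2 − 125/4 = 0  ⇒  r_C2 = 5/2 (r>0 drops 1)

5/2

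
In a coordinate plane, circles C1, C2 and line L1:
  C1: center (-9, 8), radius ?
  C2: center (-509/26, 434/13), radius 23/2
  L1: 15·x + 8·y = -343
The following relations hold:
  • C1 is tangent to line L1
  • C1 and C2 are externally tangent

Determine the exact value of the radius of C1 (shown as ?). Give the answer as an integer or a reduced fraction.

16

1. [C1‖L1]  r_C1² − 256 = 0  ⇒  r_C1 = 16 (r>0 drops 1)
2. [ext C1·C2]  r_C1² + 23r_C1 − 624 = 0  ⇒  r_C1 = 16 (r>0 drops 1)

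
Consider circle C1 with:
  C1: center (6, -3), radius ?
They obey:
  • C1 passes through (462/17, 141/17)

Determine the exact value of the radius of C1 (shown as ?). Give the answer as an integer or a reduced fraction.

1. [C1∋P]  r_C1² − 576 = 0  ⇒  r_C1 = 24 (r>0 drops 1)

24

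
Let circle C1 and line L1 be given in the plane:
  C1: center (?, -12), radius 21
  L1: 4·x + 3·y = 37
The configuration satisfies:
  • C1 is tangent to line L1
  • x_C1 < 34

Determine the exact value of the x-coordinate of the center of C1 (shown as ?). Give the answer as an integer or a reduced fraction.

-8

1. [C1‖L1]  x_C1² − (73/2)x_C1 − 356 = 0  ⇒  x_C1 = -8 or 89/2
2. given x_C1 < 34: keep -8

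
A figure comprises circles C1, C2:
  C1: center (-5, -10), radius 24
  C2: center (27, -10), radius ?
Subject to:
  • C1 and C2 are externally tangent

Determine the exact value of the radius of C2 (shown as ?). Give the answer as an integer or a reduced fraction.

1. [ext C1·C2]  r_C2² + 48r_C2 − 448 = 0  ⇒  r_C2 = 8 (r>0 drops 1)

8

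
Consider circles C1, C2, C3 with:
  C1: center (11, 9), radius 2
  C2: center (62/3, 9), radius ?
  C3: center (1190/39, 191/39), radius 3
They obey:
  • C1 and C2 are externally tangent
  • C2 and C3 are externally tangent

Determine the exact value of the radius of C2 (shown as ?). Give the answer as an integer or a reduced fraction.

23/3

1. [ext C1·C2]  r_C2² + 4r_C2 − 805/9 = 0  ⇒  r_C2 = 23/3 (r>0 drops 1)
2. [ext C2·C3]  r_C2² + 6r_C2 − 943/9 = 0  ⇒  r_C2 = 23/3 (r>0 drops 1)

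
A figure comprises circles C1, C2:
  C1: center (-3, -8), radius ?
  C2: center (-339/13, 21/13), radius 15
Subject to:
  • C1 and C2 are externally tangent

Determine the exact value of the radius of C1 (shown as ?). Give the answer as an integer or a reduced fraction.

10

1. [ext C1·C2]  r_C1² + 30r_C1 − 400 = 0  ⇒  r_C1 = 10 (r>0 drops 1)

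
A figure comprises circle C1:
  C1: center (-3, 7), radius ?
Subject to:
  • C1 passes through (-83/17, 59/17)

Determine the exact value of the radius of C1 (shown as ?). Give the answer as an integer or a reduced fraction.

4

1. [C1∋P]  r_C1² − 16 = 0  ⇒  r_C1 = 4 (r>0 drops 1)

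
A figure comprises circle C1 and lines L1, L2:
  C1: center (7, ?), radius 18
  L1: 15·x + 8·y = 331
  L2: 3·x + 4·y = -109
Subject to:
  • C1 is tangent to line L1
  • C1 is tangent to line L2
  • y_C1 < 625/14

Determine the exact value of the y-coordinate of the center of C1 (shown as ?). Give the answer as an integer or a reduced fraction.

1. [C1‖L1]  y_C1² − (113/2)y_C1 − 665 = 0  ⇒  y_C1 = -10 or 133/2
2. [C1‖L2]  y_C1² + 65y_C1 + 550 = 0  ⇒  y_C1 = -55 or -10

-10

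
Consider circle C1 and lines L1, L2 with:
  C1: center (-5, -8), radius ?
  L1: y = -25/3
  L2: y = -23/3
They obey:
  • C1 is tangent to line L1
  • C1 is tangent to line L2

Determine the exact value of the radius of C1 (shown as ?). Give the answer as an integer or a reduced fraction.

1. [C1‖L1]  r_C1² − 1/9 = 0  ⇒  r_C1 = 1/3 (r>0 drops 1)
2. [C1‖L2]  r_C1² − 1/9 = 0  ⇒  r_C1 = 1/3 (r>0 drops 1)

1/3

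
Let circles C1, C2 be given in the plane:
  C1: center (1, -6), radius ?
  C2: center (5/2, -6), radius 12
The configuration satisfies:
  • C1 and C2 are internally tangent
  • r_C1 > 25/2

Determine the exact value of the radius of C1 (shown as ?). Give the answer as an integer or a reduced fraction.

1. [int C1,C2]  r_C1² − 24r_C1 + 567/4 = 0  ⇒  r_C1 = 21/2 or 27/2
2. given r_C1 > 25/2: keep 27/2

27/2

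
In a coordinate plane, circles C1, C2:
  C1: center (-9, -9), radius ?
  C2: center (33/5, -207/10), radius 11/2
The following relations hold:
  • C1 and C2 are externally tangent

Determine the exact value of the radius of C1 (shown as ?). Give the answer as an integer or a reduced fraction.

14

1. [ext C1·C2]  r_C1² + 11r_C1 − 350 = 0  ⇒  r_C1 = 14 (r>0 drops 1)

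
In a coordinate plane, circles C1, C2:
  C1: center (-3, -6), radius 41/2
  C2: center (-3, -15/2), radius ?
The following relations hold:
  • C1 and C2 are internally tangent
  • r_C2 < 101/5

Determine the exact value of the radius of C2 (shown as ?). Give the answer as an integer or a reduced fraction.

1. [int C1,C2]  r_C2² − 41r_C2 + 418 = 0  ⇒  r_C2 = 19 or 22
2. given r_C2 < 101/5: keep 19

19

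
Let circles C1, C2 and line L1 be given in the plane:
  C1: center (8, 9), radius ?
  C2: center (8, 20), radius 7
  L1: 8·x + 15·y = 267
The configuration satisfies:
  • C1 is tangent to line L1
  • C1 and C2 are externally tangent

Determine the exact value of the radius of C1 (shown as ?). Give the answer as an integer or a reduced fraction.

1. [C1‖L1]  r_C1² − 16 = 0  ⇒  r_C1 = 4 (r>0 drops 1)
2. [ext C1·C2]  r_C1² + 14r_C1 − 72 = 0  ⇒  r_C1 = 4 (r>0 drops 1)

4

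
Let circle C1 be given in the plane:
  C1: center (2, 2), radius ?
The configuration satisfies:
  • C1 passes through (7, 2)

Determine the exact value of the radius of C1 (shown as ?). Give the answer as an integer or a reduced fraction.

1. [C1∋P]  r_C1² − 25 = 0  ⇒  r_C1 = 5 (r>0 drops 1)

5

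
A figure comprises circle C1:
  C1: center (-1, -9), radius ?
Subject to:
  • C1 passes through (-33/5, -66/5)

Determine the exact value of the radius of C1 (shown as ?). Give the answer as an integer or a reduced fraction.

7

1. [C1∋P]  r_C1² − 49 = 0  ⇒  r_C1 = 7 (r>0 drops 1)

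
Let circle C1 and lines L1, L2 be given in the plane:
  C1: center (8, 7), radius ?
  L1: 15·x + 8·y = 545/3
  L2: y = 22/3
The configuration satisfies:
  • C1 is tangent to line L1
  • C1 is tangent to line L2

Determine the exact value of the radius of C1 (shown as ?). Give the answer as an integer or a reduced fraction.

1. [C1‖L1]  r_C1² − 1/9 = 0  ⇒  r_C1 = 1/3 (r>0 drops 1)
2. [C1‖L2]  r_C1² − 1/9 = 0  ⇒  r_C1 = 1/3 (r>0 drops 1)

1/3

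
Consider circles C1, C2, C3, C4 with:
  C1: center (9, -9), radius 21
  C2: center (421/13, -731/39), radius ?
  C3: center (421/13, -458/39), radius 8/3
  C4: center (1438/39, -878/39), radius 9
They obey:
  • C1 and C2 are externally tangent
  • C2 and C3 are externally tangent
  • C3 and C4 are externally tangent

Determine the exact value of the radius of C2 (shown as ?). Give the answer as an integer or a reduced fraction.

1. [ext C1·C2]  r_C2² + 42r_C2 − 1807/9 = 0  ⇒  r_C2 = 13/3 (r>0 drops 1)
2. [ext C2·C3]  r_C2² + (16/3)r_C2 − 377/9 = 0  ⇒  r_C2 = 13/3 (r>0 drops 1)

13/3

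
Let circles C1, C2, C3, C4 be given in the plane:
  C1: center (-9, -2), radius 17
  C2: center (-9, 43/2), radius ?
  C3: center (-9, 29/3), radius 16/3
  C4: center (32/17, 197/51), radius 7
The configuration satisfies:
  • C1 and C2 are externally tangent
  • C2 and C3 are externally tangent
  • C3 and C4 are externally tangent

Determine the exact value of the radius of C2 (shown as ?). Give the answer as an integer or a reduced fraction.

13/2

1. [ext C1·C2]  r_C2² + 34r_C2 − 1053/4 = 0  ⇒  r_C2 = 13/2 (r>0 drops 1)
2. [ext C2·C3]  r_C2² + (32/3)r_C2 − 1339/12 = 0  ⇒  r_C2 = 13/2 (r>0 drops 1)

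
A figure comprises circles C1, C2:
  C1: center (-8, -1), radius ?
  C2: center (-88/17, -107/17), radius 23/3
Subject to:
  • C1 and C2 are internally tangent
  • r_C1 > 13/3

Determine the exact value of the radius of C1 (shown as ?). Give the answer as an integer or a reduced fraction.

41/3

1. [int C1,C2]  r_C1² − (46/3)r_C1 + 205/9 = 0  ⇒  r_C1 = 5/3 or 41/3
2. given r_C1 > 13/3: keep 41/3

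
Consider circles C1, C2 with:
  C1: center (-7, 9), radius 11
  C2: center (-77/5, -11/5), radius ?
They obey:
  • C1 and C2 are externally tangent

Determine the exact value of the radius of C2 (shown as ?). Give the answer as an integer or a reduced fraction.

1. [ext C1·C2]  r_C2² + 22r_C2 − 75 = 0  ⇒  r_C2 = 3 (r>0 drops 1)

3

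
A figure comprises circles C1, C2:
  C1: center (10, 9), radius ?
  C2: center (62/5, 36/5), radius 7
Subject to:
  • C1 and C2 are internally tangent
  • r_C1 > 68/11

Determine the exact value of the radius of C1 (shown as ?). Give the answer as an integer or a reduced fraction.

1. [int C1,C2]  r_C1² − 14r_C1 + 40 = 0  ⇒  r_C1 = 4 or 10
2. given r_C1 > 68/11: keep 10

10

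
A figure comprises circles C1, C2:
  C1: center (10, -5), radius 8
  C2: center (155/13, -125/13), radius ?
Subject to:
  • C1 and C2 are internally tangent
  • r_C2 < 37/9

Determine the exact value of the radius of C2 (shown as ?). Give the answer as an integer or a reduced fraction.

3

1. [int C1,C2]  r_C2² − 16r_C2 + 39 = 0  ⇒  r_C2 = 3 or 13
2. given r_C2 < 37/9: keep 3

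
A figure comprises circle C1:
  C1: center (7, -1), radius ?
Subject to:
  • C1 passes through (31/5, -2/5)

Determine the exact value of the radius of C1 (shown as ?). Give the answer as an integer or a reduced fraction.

1. [C1∋P]  r_C1² − 1 = 0  ⇒  r_C1 = 1 (r>0 drops 1)

1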